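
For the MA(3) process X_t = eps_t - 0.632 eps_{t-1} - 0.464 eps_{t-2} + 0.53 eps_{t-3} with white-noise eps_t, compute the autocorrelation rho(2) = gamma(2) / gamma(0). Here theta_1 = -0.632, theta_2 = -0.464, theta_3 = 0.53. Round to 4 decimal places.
\rho(2) = -0.4215

For an MA(q) process with theta_0 = 1, the autocovariance is
  gamma(k) = sigma^2 * sum_{i=0..q-k} theta_i * theta_{i+k},
and rho(k) = gamma(k) / gamma(0). Sigma^2 cancels.
  numerator   = (1)*(-0.464) + (-0.632)*(0.53) = -0.79896.
  denominator = (1)^2 + (-0.632)^2 + (-0.464)^2 + (0.53)^2 = 1.89562.
  rho(2) = -0.79896 / 1.89562 = -0.4215.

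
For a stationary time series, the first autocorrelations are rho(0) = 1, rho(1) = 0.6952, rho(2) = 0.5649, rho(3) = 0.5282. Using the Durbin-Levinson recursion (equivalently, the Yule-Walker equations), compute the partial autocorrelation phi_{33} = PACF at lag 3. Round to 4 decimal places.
\phi_{33} = 0.1741

The PACF at lag k is phi_{kk}, the last component of the solution
to the Yule-Walker system G_k phi = r_k where
  (G_k)_{ij} = rho(|i - j|), (r_k)_i = rho(i), i,j = 1..k.
Equivalently, Durbin-Levinson gives phi_{kk} iteratively:
  phi_{11} = rho(1)
  phi_{kk} = [rho(k) - sum_{j=1..k-1} phi_{k-1,j} rho(k-j)]
            / [1 - sum_{j=1..k-1} phi_{k-1,j} rho(j)],
  phi_{k,j} = phi_{k-1,j} - phi_{kk} phi_{k-1,k-j},  j = 1..k-1.
Step k = 1:
  phi_11 = rho(1) = 0.6952.
Step k = 2:
  phi_22 = [rho(2) - phi_11 rho(1)] / [1 - phi_11 rho(1)] = [0.5649 - (0.6952)(0.6952)] / [1 - (0.6952)(0.6952)]
         = 0.08159696 / 0.51669696 = 0.15792.
  Update: phi_21 = phi_11 - phi_22 phi_11 = 0.6952 - (0.15792)(0.6952) = 0.585414.
Step k = 3:
  phi_33 = [rho(3) - phi_21 rho(2) - phi_22 rho(1)] / [1 - phi_21 rho(1) - phi_22 rho(2)]
    numerator   = 0.5282 - (0.585414)(0.5649) - (0.15792)(0.6952) = 0.08771354
    denominator = 1 - (0.585414)(0.6952) - (0.15792)(0.5649) = 0.50381114
  phi_33 = 0.08771354 / 0.50381114 = 0.1741.
Therefore phi_{33} = 0.1741.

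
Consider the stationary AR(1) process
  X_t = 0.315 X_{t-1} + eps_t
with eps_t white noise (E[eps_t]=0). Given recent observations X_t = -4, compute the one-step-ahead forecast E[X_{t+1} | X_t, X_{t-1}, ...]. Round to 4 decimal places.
E[X_{t+1} \mid \mathcal F_t] = -1.2600

For an AR(p) model X_t = c + sum_i phi_i X_{t-i} + eps_t, the
one-step-ahead conditional mean is
  E[X_{t+1} | X_t, ...] = c + sum_i phi_i X_{t+1-i}.
Substitute known values:
  E[X_{t+1} | ...] = (0.315) * (-4)
                   = -1.2600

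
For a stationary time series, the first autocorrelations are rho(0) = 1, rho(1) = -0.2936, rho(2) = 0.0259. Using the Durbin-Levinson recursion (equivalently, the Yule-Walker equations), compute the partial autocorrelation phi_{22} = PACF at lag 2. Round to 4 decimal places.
\phi_{22} = -0.0660

The PACF at lag k is phi_{kk}, the last component of the solution
to the Yule-Walker system G_k phi = r_k where
  (G_k)_{ij} = rho(|i - j|), (r_k)_i = rho(i), i,j = 1..k.
Equivalently, Durbin-Levinson gives phi_{kk} iteratively:
  phi_{11} = rho(1)
  phi_{kk} = [rho(k) - sum_{j=1..k-1} phi_{k-1,j} rho(k-j)]
            / [1 - sum_{j=1..k-1} phi_{k-1,j} rho(j)],
  phi_{k,j} = phi_{k-1,j} - phi_{kk} phi_{k-1,k-j},  j = 1..k-1.
Step k = 1:
  phi_11 = rho(1) = -0.2936.
Step k = 2:
  phi_22 = [rho(2) - phi_11 rho(1)] / [1 - phi_11 rho(1)] = [0.0259 - (-0.2936)(-0.2936)] / [1 - (-0.2936)(-0.2936)]
         = -0.06030096 / 0.91379904 = -0.066.
Therefore phi_{22} = -0.0660.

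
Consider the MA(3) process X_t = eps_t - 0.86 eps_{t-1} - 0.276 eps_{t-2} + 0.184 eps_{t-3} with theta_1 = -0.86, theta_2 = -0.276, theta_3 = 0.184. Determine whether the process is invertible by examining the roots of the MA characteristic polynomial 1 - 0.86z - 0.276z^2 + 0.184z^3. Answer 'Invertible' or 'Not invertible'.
\text{Invertible}

The MA(q) characteristic polynomial is P(z) = 1 - 0.86z - 0.276z^2 + 0.184z^3.
Invertibility requires all roots to lie outside the unit circle, i.e. |z| > 1 for every root.
Degree 3: look for a simple real root z0 first, then factor out (1 - z/z0) and solve the remaining quadratic.
Testing z0 = 2.5: P(2.5) = 1 + (-0.86)(2.5) + (-0.276)(2.5)^2 + (0.184)(2.5)^3
  = 1 + (-2.15) + (-1.725) + (2.875) = 0.  So z_0 = 2.5 is a root, |z_0| = 2.5.
Divide out the factor (1 - 0.4 z) = (1 - z/z0) (since 1/z0 = 0.4):
  P(z) = (1 - 0.4 z)(1 + (-0.46) z + (-0.46) z^2)
  [check: z-coef -0.46 - (0.4) = -0.86; z^2-coef -0.46 - (0.4)(-0.46) = -0.276; z^3-coef -(0.4)(-0.46) = 0.184.]
Remaining roots from the quadratic factor 1 + (-0.46) z + (-0.46) z^2:
  Set 1 + (-0.46) z + (-0.46) z^2 = 0, i.e. a z^2 + b z + c = 0 with a = -0.46, b = -0.46, c = 1.
  Discriminant D = b^2 - 4ac = (-0.46)^2 - 4*(-0.46)*1 = 0.2116 - (-1.84) = 2.0516.
  D >= 0, so the roots are real: z = (-b +/- sqrt(D)) / (2a) = (0.46 +/- 1.432341) / (-0.92).
    z_1 = (0.46 + 1.432341) / (-0.92) = -2.0569,   |z_1| = 2.0569.
    z_2 = (0.46 - 1.432341) / (-0.92) = 1.0569,   |z_2| = 1.0569.
Moduli of all roots: 2.5000, 2.0569, 1.0569.
All moduli strictly greater than 1? Yes.
Verdict: Invertible.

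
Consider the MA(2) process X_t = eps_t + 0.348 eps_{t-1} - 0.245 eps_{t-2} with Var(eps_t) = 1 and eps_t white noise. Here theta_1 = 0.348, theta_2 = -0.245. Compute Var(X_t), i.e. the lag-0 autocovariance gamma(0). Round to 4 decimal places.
\gamma(0) = 1.1811

For an MA(q) process X_t = eps_t + sum_i theta_i eps_{t-i} with
Var(eps_t) = sigma^2, the variance is
  gamma(0) = sigma^2 * (1 + sum_i theta_i^2).
  sum_i theta_i^2 = (0.348)^2 + (-0.245)^2 = 0.121104 + 0.060025 = 0.181129.
  gamma(0) = 1 * (1 + 0.181129) = 1 * 1.181129 = 1.181129, which rounds to 1.1811.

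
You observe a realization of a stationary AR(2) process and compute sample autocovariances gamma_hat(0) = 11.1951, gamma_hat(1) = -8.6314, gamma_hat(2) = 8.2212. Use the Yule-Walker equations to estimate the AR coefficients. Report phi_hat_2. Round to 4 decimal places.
\hat\phi_{2} = 0.3450

The Yule-Walker equations for an AR(p) process read, in matrix form,
  Gamma_p phi = r_p,   with   (Gamma_p)_{ij} = gamma(|i - j|),
                       (r_p)_i = gamma(i),   i,j = 1..p.
Substitute the sample gammas (Toeplitz matrix and right-hand side of size 2):
  Gamma_p = [[11.1951, -8.6314], [-8.6314, 11.1951]]
  r_p     = [-8.6314, 8.2212]
Written out:
  11.1951 phi_1 - 8.6314 phi_2 = -8.6314
  -8.6314 phi_1 + 11.1951 phi_2 = 8.2212
Solve by Cramer's rule:
  det = gamma(0)^2 - gamma(1)^2 = (11.1951)^2 - (-8.6314)^2 = 125.33026401 - 74.50106596 = 50.82919805
  phi_hat_1 = [gamma(1) gamma(0) - gamma(1) gamma(2)] / det = [(-8.6314)(11.1951) - (-8.6314)(8.2212)] / 50.82919805 = -25.66892046 / 50.82919805 = -0.505
  phi_hat_2 = [gamma(0) gamma(2) - gamma(1)^2] / det = [(11.1951)(8.2212) - (-8.6314)^2] / 50.82919805 = 17.53609016 / 50.82919805 = 0.345
So phi_hat = [-0.5050, 0.3450].
Therefore phi_hat_2 = 0.3450.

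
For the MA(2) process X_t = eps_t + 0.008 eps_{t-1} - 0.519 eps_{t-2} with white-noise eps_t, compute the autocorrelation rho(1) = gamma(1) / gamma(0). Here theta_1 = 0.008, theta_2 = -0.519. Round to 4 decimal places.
\rho(1) = 0.0030

For an MA(q) process with theta_0 = 1, the autocovariance is
  gamma(k) = sigma^2 * sum_{i=0..q-k} theta_i * theta_{i+k},
and rho(k) = gamma(k) / gamma(0). Sigma^2 cancels.
  numerator   = (1)*(0.008) + (0.008)*(-0.519) = 0.003848.
  denominator = (1)^2 + (0.008)^2 + (-0.519)^2 = 1.269425.
  rho(1) = 0.003848 / 1.269425 = 0.0030.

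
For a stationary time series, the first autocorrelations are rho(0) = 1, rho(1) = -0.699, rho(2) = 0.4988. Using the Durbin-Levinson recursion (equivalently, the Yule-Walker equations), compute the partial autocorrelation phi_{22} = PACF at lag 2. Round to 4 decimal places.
\phi_{22} = 0.0199

The PACF at lag k is phi_{kk}, the last component of the solution
to the Yule-Walker system G_k phi = r_k where
  (G_k)_{ij} = rho(|i - j|), (r_k)_i = rho(i), i,j = 1..k.
Equivalently, Durbin-Levinson gives phi_{kk} iteratively:
  phi_{11} = rho(1)
  phi_{kk} = [rho(k) - sum_{j=1..k-1} phi_{k-1,j} rho(k-j)]
            / [1 - sum_{j=1..k-1} phi_{k-1,j} rho(j)],
  phi_{k,j} = phi_{k-1,j} - phi_{kk} phi_{k-1,k-j},  j = 1..k-1.
Step k = 1:
  phi_11 = rho(1) = -0.699.
Step k = 2:
  phi_22 = [rho(2) - phi_11 rho(1)] / [1 - phi_11 rho(1)] = [0.4988 - (-0.699)(-0.699)] / [1 - (-0.699)(-0.699)]
         = 0.010199 / 0.511399 = 0.0199.
Therefore phi_{22} = 0.0199.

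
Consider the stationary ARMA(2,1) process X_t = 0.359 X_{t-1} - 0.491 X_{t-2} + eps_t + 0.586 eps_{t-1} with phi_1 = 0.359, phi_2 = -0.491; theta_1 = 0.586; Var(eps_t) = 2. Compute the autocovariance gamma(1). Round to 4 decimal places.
\gamma(1) = 1.8810

Multiply the model equation by X_{t-k} and take expectations. With theta_0 = psi_0 = 1 and psi_j the MA(infinity) weights, this gives
  gamma(k) - sum_i phi_i gamma(k-i) = c_k,
  c_k = sigma^2 * sum_{j=k..q} theta_j psi_{j-k}   (c_k = 0 for k > q),
using gamma(-m) = gamma(m).
psi-weights needed (psi_j = theta_j + sum_i phi_i psi_{j-i}):
  psi_1 = theta_1 + phi_1 = 0.586 + (0.359) = 0.945
Right-hand sides:
  c_0 = sigma^2 (1 + theta_1 psi_1) = 2 * (1 + (0.586)(0.945)) = 2 * 1.55377 = 3.10754
  c_1 = sigma^2 theta_1 = 2 * (0.586) = 1.172
  c_2 = 0
Equations for k = 0, 1, 2 (AR order 2, c_2 = 0):
  (E0) gamma(0) = phi_1 gamma(1) + phi_2 gamma(2) + c_0
  (E1) gamma(1) = phi_1 gamma(0) + phi_2 gamma(1) + c_1
  (E2) gamma(2) = phi_1 gamma(1) + phi_2 gamma(0)
From (E1): gamma(1) = A gamma(0) + B with
  A = phi_1 / (1 - phi_2) = 0.359 / 1.491 = 0.240778,   B = c_1 / (1 - phi_2) = 1.172 / 1.491 = 0.78605.
Insert (E2) into (E0): gamma(0) (1 - phi_2^2) = phi_1 (1 + phi_2) gamma(1) + c_0.
  phi_1 (1 + phi_2) = (0.359)(0.509) = 0.182731,   1 - phi_2^2 = 0.758919.
Replace gamma(1) by A gamma(0) + B and collect gamma(0):
  gamma(0) [0.758919 - (0.182731)(0.240778)] = (0.182731)(0.78605) + 3.10754
  gamma(0) * 0.714921 = 3.251176
  gamma(0) = 3.251176 / 0.714921 = 4.547599.
  gamma(1) = A gamma(0) + B = (0.240778)(4.547599) + (0.78605) = 1.881011.
Therefore gamma(1) = 1.8810 (to 4 decimal places).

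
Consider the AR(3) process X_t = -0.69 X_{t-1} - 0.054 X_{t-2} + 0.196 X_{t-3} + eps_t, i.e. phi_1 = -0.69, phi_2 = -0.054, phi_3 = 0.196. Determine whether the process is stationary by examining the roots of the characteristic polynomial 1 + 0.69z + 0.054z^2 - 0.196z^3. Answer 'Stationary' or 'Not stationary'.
\text{Stationary}

The AR(p) characteristic polynomial is P(z) = 1 + 0.69z + 0.054z^2 - 0.196z^3.
Stationarity requires all roots to lie outside the unit circle, i.e. |z| > 1 for every root.
Degree 3: look for a simple real root z0 first, then factor out (1 - z/z0) and solve the remaining quadratic.
Testing z0 = 2.5: P(2.5) = 1 + (0.69)(2.5) + (0.054)(2.5)^2 + (-0.196)(2.5)^3
  = 1 + (1.725) + (0.3375) + (-3.0625) = 0.  So z_0 = 2.5 is a root, |z_0| = 2.5.
Divide out the factor (1 - 0.4 z) = (1 - z/z0) (since 1/z0 = 0.4):
  P(z) = (1 - 0.4 z)(1 + (1.09) z + (0.49) z^2)
  [check: z-coef 1.09 - (0.4) = 0.69; z^2-coef 0.49 - (0.4)(1.09) = 0.054; z^3-coef -(0.4)(0.49) = -0.196.]
Remaining roots from the quadratic factor 1 + (1.09) z + (0.49) z^2:
  Set 1 + (1.09) z + (0.49) z^2 = 0, i.e. a z^2 + b z + c = 0 with a = 0.49, b = 1.09, c = 1.
  Discriminant D = b^2 - 4ac = (1.09)^2 - 4*(0.49)*1 = 1.1881 - (1.96) = -0.7719.
  D < 0, so the roots are the complex-conjugate pair z = (-b +/- i sqrt(-D)) / (2a) = -1.1122 +/- 0.8965i.
  For a conjugate pair |z|^2 = z * conj(z) = (product of roots) = c/a = 1/(0.49) = 2.040816, so |z| = sqrt(2.040816) = 1.4286 for both roots.
Moduli of all roots: 2.5000, 1.4286, 1.4286.
All moduli strictly greater than 1? Yes.
Verdict: Stationary.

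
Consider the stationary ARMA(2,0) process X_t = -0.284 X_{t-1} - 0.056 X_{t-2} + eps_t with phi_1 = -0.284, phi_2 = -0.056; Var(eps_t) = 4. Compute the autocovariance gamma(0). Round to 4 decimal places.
\gamma(0) = 4.3254

Multiply the model equation by X_{t-k} and take expectations. With theta_0 = psi_0 = 1 and psi_j the MA(infinity) weights, this gives
  gamma(k) - sum_i phi_i gamma(k-i) = c_k,
  c_k = sigma^2 * sum_{j=k..q} theta_j psi_{j-k}   (c_k = 0 for k > q),
using gamma(-m) = gamma(m).
Pure AR (q = 0): c_0 = sigma^2 = 4, c_k = 0 for k >= 1.
Equations for k = 0, 1, 2 (AR order 2, c_2 = 0):
  (E0) gamma(0) = phi_1 gamma(1) + phi_2 gamma(2) + c_0
  (E1) gamma(1) = phi_1 gamma(0) + phi_2 gamma(1) + c_1
  (E2) gamma(2) = phi_1 gamma(1) + phi_2 gamma(0)
From (E1): gamma(1) = A gamma(0) + B with
  A = phi_1 / (1 - phi_2) = -0.284 / 1.056 = -0.268939,   B = c_1 / (1 - phi_2) = 0 / 1.056 = 0.
Insert (E2) into (E0): gamma(0) (1 - phi_2^2) = phi_1 (1 + phi_2) gamma(1) + c_0.
  phi_1 (1 + phi_2) = (-0.284)(0.944) = -0.268096,   1 - phi_2^2 = 0.996864.
Replace gamma(1) by A gamma(0) + B and collect gamma(0):
  gamma(0) [0.996864 - (-0.268096)(-0.268939)] = c_0 = 4
  gamma(0) * 0.924762 = 4
  gamma(0) = 4 / 0.924762 = 4.325435.
Therefore gamma(0) = 4.3254 (to 4 decimal places).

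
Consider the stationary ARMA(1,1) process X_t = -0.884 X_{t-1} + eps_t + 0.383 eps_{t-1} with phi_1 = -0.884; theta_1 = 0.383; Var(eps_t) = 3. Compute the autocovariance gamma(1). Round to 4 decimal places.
\gamma(1) = -4.5489

Multiply the model equation by X_{t-k} and take expectations. With theta_0 = psi_0 = 1 and psi_j the MA(infinity) weights, this gives
  gamma(k) - sum_i phi_i gamma(k-i) = c_k,
  c_k = sigma^2 * sum_{j=k..q} theta_j psi_{j-k}   (c_k = 0 for k > q),
using gamma(-m) = gamma(m).
psi-weights needed (psi_j = theta_j + sum_i phi_i psi_{j-i}):
  psi_1 = theta_1 + phi_1 = 0.383 + (-0.884) = -0.501
Right-hand sides:
  c_0 = sigma^2 (1 + theta_1 psi_1) = 3 * (1 + (0.383)(-0.501)) = 3 * 0.808117 = 2.424351
  c_1 = sigma^2 theta_1 = 3 * (0.383) = 1.149
  c_2 = 0
Equations for k = 0 and k = 1 (AR order 1):
  gamma(0) = phi_1 gamma(1) + c_0
  gamma(1) = phi_1 gamma(0) + c_1
Substituting the second into the first: gamma(0) (1 - phi_1^2) = c_0 + phi_1 c_1, so
  gamma(0) = (c_0 + phi_1 c_1) / (1 - phi_1^2) = (2.424351 + (-0.884)(1.149)) / (1 - (-0.884)^2) = 1.408635 / 0.218544 = 6.445544.
  gamma(1) = phi_1 gamma(0) + c_1 = (-0.884)(6.445544) + (1.149) = -4.548861.
Therefore gamma(1) = -4.5489 (to 4 decimal places).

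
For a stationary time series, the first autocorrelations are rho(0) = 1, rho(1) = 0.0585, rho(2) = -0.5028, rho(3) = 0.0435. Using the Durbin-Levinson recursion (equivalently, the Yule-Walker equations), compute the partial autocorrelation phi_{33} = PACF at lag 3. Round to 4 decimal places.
\phi_{33} = 0.1590

The PACF at lag k is phi_{kk}, the last component of the solution
to the Yule-Walker system G_k phi = r_k where
  (G_k)_{ij} = rho(|i - j|), (r_k)_i = rho(i), i,j = 1..k.
Equivalently, Durbin-Levinson gives phi_{kk} iteratively:
  phi_{11} = rho(1)
  phi_{kk} = [rho(k) - sum_{j=1..k-1} phi_{k-1,j} rho(k-j)]
            / [1 - sum_{j=1..k-1} phi_{k-1,j} rho(j)],
  phi_{k,j} = phi_{k-1,j} - phi_{kk} phi_{k-1,k-j},  j = 1..k-1.
Step k = 1:
  phi_11 = rho(1) = 0.0585.
Step k = 2:
  phi_22 = [rho(2) - phi_11 rho(1)] / [1 - phi_11 rho(1)] = [-0.5028 - (0.0585)(0.0585)] / [1 - (0.0585)(0.0585)]
         = -0.50622225 / 0.99657775 = -0.507961.
  Update: phi_21 = phi_11 - phi_22 phi_11 = 0.0585 - (-0.507961)(0.0585) = 0.088216.
Step k = 3:
  phi_33 = [rho(3) - phi_21 rho(2) - phi_22 rho(1)] / [1 - phi_21 rho(1) - phi_22 rho(2)]
    numerator   = 0.0435 - (0.088216)(-0.5028) - (-0.507961)(0.0585) = 0.11757055
    denominator = 1 - (0.088216)(0.0585) - (-0.507961)(-0.5028) = 0.73943678
  phi_33 = 0.11757055 / 0.73943678 = 0.159.
Therefore phi_{33} = 0.1590.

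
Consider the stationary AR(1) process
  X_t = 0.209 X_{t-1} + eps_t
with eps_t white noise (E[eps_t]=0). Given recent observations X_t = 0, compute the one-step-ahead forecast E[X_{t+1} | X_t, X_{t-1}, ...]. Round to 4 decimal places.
E[X_{t+1} \mid \mathcal F_t] = 0.0000

For an AR(p) model X_t = c + sum_i phi_i X_{t-i} + eps_t, the
one-step-ahead conditional mean is
  E[X_{t+1} | X_t, ...] = c + sum_i phi_i X_{t+1-i}.
Substitute known values:
  E[X_{t+1} | ...] = (0.209) * (0)
                   = 0.0000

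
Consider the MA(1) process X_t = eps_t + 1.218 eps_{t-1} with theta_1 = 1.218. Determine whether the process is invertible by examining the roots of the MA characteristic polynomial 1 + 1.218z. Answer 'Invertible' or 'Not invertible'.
\text{Not invertible}

The MA(q) characteristic polynomial is P(z) = 1 + 1.218z.
Invertibility requires all roots to lie outside the unit circle, i.e. |z| > 1 for every root.
This is linear in z: 1 + (1.218) z = 0  =>  z = -1/(1.218) = -0.821018,  |z| = 0.821018.
Moduli of all roots: 0.8210.
All moduli strictly greater than 1? No.
Verdict: Not invertible.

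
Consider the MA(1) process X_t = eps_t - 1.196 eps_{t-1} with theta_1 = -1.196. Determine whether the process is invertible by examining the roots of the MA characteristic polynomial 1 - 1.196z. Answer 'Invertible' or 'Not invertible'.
\text{Not invertible}

The MA(q) characteristic polynomial is P(z) = 1 - 1.196z.
Invertibility requires all roots to lie outside the unit circle, i.e. |z| > 1 for every root.
This is linear in z: 1 + (-1.196) z = 0  =>  z = -1/(-1.196) = 0.83612,  |z| = 0.83612.
Moduli of all roots: 0.8361.
All moduli strictly greater than 1? No.
Verdict: Not invertible.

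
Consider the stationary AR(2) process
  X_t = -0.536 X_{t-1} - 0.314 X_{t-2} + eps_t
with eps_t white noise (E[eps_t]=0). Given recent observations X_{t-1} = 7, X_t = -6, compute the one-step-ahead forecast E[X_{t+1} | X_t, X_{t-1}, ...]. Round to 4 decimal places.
E[X_{t+1} \mid \mathcal F_t] = 1.0180

For an AR(p) model X_t = c + sum_i phi_i X_{t-i} + eps_t, the
one-step-ahead conditional mean is
  E[X_{t+1} | X_t, ...] = c + sum_i phi_i X_{t+1-i}.
Substitute known values:
  E[X_{t+1} | ...] = (-0.536) * (-6) + (-0.314) * (7)
                   = 1.0180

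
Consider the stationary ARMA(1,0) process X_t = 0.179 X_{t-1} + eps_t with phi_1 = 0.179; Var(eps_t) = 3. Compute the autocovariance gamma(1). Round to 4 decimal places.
\gamma(1) = 0.5548

Multiply the model equation by X_{t-k} and take expectations. With theta_0 = psi_0 = 1 and psi_j the MA(infinity) weights, this gives
  gamma(k) - sum_i phi_i gamma(k-i) = c_k,
  c_k = sigma^2 * sum_{j=k..q} theta_j psi_{j-k}   (c_k = 0 for k > q),
using gamma(-m) = gamma(m).
Pure AR (q = 0): c_0 = sigma^2 = 3, c_k = 0 for k >= 1.
Equations for k = 0 and k = 1 (AR order 1):
  gamma(0) = phi_1 gamma(1) + c_0
  gamma(1) = phi_1 gamma(0) + c_1
Substituting the second into the first: gamma(0) (1 - phi_1^2) = c_0 + phi_1 c_1, so
  gamma(0) = c_0 / (1 - phi_1^2) = 3 / (1 - (0.179)^2) = 3 / 0.967959 = 3.099305.
  gamma(1) = phi_1 gamma(0) = (0.179)(3.099305) = 0.554776.
Therefore gamma(1) = 0.5548 (to 4 decimal places).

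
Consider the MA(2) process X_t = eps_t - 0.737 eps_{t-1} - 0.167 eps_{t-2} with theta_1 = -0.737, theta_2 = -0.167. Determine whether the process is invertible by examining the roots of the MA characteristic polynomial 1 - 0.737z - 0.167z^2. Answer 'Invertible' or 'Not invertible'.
\text{Invertible}

The MA(q) characteristic polynomial is P(z) = 1 - 0.737z - 0.167z^2.
Invertibility requires all roots to lie outside the unit circle, i.e. |z| > 1 for every root.
Set 1 + (-0.737) z + (-0.167) z^2 = 0, i.e. a z^2 + b z + c = 0 with a = -0.167, b = -0.737, c = 1.
Discriminant D = b^2 - 4ac = (-0.737)^2 - 4*(-0.167)*1 = 0.543169 - (-0.668) = 1.211169.
D >= 0, so the roots are real: z = (-b +/- sqrt(D)) / (2a) = (0.737 +/- 1.100531) / (-0.334).
  z_1 = (0.737 + 1.100531) / (-0.334) = -5.5016,   |z_1| = 5.5016.
  z_2 = (0.737 - 1.100531) / (-0.334) = 1.0884,   |z_2| = 1.0884.
Moduli of all roots: 5.5016, 1.0884.
All moduli strictly greater than 1? Yes.
Verdict: Invertible.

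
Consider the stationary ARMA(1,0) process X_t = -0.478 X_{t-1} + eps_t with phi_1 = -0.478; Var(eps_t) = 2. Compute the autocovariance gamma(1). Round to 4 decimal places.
\gamma(1) = -1.2391

Multiply the model equation by X_{t-k} and take expectations. With theta_0 = psi_0 = 1 and psi_j the MA(infinity) weights, this gives
  gamma(k) - sum_i phi_i gamma(k-i) = c_k,
  c_k = sigma^2 * sum_{j=k..q} theta_j psi_{j-k}   (c_k = 0 for k > q),
using gamma(-m) = gamma(m).
Pure AR (q = 0): c_0 = sigma^2 = 2, c_k = 0 for k >= 1.
Equations for k = 0 and k = 1 (AR order 1):
  gamma(0) = phi_1 gamma(1) + c_0
  gamma(1) = phi_1 gamma(0) + c_1
Substituting the second into the first: gamma(0) (1 - phi_1^2) = c_0 + phi_1 c_1, so
  gamma(0) = c_0 / (1 - phi_1^2) = 2 / (1 - (-0.478)^2) = 2 / 0.771516 = 2.592299.
  gamma(1) = phi_1 gamma(0) = (-0.478)(2.592299) = -1.239119.
Therefore gamma(1) = -1.2391 (to 4 decimal places).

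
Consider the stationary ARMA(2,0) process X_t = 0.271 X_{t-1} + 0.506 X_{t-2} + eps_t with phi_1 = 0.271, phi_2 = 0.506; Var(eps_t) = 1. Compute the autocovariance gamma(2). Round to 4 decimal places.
\gamma(2) = 1.2588

Multiply the model equation by X_{t-k} and take expectations. With theta_0 = psi_0 = 1 and psi_j the MA(infinity) weights, this gives
  gamma(k) - sum_i phi_i gamma(k-i) = c_k,
  c_k = sigma^2 * sum_{j=k..q} theta_j psi_{j-k}   (c_k = 0 for k > q),
using gamma(-m) = gamma(m).
Pure AR (q = 0): c_0 = sigma^2 = 1, c_k = 0 for k >= 1.
Equations for k = 0, 1, 2 (AR order 2, c_2 = 0):
  (E0) gamma(0) = phi_1 gamma(1) + phi_2 gamma(2) + c_0
  (E1) gamma(1) = phi_1 gamma(0) + phi_2 gamma(1) + c_1
  (E2) gamma(2) = phi_1 gamma(1) + phi_2 gamma(0)
From (E1): gamma(1) = A gamma(0) + B with
  A = phi_1 / (1 - phi_2) = 0.271 / 0.494 = 0.548583,   B = c_1 / (1 - phi_2) = 0 / 0.494 = 0.
Insert (E2) into (E0): gamma(0) (1 - phi_2^2) = phi_1 (1 + phi_2) gamma(1) + c_0.
  phi_1 (1 + phi_2) = (0.271)(1.506) = 0.408126,   1 - phi_2^2 = 0.743964.
Replace gamma(1) by A gamma(0) + B and collect gamma(0):
  gamma(0) [0.743964 - (0.408126)(0.548583)] = c_0 = 1
  gamma(0) * 0.520073 = 1
  gamma(0) = 1 / 0.520073 = 1.922807.
  gamma(1) = A gamma(0) = (0.548583)(1.922807) = 1.054819.
  gamma(2) = phi_1 gamma(1) + phi_2 gamma(0) = (0.271)(1.054819) + (0.506)(1.922807) = 1.258796.
Therefore gamma(2) = 1.2588 (to 4 decimal places).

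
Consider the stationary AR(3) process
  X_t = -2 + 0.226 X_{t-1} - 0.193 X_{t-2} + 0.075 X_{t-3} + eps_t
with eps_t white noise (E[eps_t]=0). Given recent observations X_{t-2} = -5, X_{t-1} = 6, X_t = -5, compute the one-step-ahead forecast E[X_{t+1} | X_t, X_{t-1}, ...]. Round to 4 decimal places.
E[X_{t+1} \mid \mathcal F_t] = -4.6630

For an AR(p) model X_t = c + sum_i phi_i X_{t-i} + eps_t, the
one-step-ahead conditional mean is
  E[X_{t+1} | X_t, ...] = c + sum_i phi_i X_{t+1-i}.
Substitute known values:
  E[X_{t+1} | ...] = -2 + (0.226) * (-5) + (-0.193) * (6) + (0.075) * (-5)
                   = -4.6630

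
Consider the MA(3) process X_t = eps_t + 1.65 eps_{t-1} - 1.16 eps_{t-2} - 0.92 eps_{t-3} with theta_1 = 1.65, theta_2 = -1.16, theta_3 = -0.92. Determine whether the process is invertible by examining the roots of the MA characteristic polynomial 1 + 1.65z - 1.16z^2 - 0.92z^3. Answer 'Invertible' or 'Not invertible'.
\text{Not invertible}

The MA(q) characteristic polynomial is P(z) = 1 + 1.65z - 1.16z^2 - 0.92z^3.
Invertibility requires all roots to lie outside the unit circle, i.e. |z| > 1 for every root.
Degree 3: look for a simple real root z0 first, then factor out (1 - z/z0) and solve the remaining quadratic.
Testing z0 = -0.5: P(-0.5) = 1 + (1.65)(-0.5) + (-1.16)(-0.5)^2 + (-0.92)(-0.5)^3
  = 1 + (-0.825) + (-0.29) + (0.115) = 0.  So z_0 = -0.5 is a root, |z_0| = 0.5.
Divide out the factor (1 + 2 z) = (1 - z/z0) (since 1/z0 = -2):
  P(z) = (1 + 2 z)(1 + (-0.35) z + (-0.46) z^2)
  [check: z-coef -0.35 - (-2) = 1.65; z^2-coef -0.46 - (-2)(-0.35) = -1.16; z^3-coef -(-2)(-0.46) = -0.92.]
Remaining roots from the quadratic factor 1 + (-0.35) z + (-0.46) z^2:
  Set 1 + (-0.35) z + (-0.46) z^2 = 0, i.e. a z^2 + b z + c = 0 with a = -0.46, b = -0.35, c = 1.
  Discriminant D = b^2 - 4ac = (-0.35)^2 - 4*(-0.46)*1 = 0.1225 - (-1.84) = 1.9625.
  D >= 0, so the roots are real: z = (-b +/- sqrt(D)) / (2a) = (0.35 +/- 1.400893) / (-0.92).
    z_1 = (0.35 + 1.400893) / (-0.92) = -1.9031,   |z_1| = 1.9031.
    z_2 = (0.35 - 1.400893) / (-0.92) = 1.1423,   |z_2| = 1.1423.
Moduli of all roots: 0.5000, 1.9031, 1.1423.
All moduli strictly greater than 1? No.
Verdict: Not invertible.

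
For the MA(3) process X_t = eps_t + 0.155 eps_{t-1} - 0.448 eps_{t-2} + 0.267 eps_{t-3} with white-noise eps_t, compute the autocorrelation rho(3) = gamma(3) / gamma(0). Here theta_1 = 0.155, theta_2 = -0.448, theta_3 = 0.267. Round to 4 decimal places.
\rho(3) = 0.2060

For an MA(q) process with theta_0 = 1, the autocovariance is
  gamma(k) = sigma^2 * sum_{i=0..q-k} theta_i * theta_{i+k},
and rho(k) = gamma(k) / gamma(0). Sigma^2 cancels.
  numerator   = (1)*(0.267) = 0.267.
  denominator = (1)^2 + (0.155)^2 + (-0.448)^2 + (0.267)^2 = 1.296018.
  rho(3) = 0.267 / 1.296018 = 0.2060.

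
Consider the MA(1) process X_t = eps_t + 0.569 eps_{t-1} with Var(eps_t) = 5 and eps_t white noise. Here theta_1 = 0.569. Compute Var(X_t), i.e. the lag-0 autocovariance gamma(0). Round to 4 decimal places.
\gamma(0) = 6.6188

For an MA(q) process X_t = eps_t + sum_i theta_i eps_{t-i} with
Var(eps_t) = sigma^2, the variance is
  gamma(0) = sigma^2 * (1 + sum_i theta_i^2).
  sum_i theta_i^2 = (0.569)^2 = 0.323761.
  gamma(0) = 5 * (1 + 0.323761) = 5 * 1.323761 = 6.618805, which rounds to 6.6188.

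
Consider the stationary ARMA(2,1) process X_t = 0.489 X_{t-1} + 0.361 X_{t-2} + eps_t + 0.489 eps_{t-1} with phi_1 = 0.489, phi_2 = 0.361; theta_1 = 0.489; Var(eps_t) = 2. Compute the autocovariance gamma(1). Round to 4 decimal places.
\gamma(1) = 9.9716

Multiply the model equation by X_{t-k} and take expectations. With theta_0 = psi_0 = 1 and psi_j the MA(infinity) weights, this gives
  gamma(k) - sum_i phi_i gamma(k-i) = c_k,
  c_k = sigma^2 * sum_{j=k..q} theta_j psi_{j-k}   (c_k = 0 for k > q),
using gamma(-m) = gamma(m).
psi-weights needed (psi_j = theta_j + sum_i phi_i psi_{j-i}):
  psi_1 = theta_1 + phi_1 = 0.489 + (0.489) = 0.978
Right-hand sides:
  c_0 = sigma^2 (1 + theta_1 psi_1) = 2 * (1 + (0.489)(0.978)) = 2 * 1.478242 = 2.956484
  c_1 = sigma^2 theta_1 = 2 * (0.489) = 0.978
  c_2 = 0
Equations for k = 0, 1, 2 (AR order 2, c_2 = 0):
  (E0) gamma(0) = phi_1 gamma(1) + phi_2 gamma(2) + c_0
  (E1) gamma(1) = phi_1 gamma(0) + phi_2 gamma(1) + c_1
  (E2) gamma(2) = phi_1 gamma(1) + phi_2 gamma(0)
From (E1): gamma(1) = A gamma(0) + B with
  A = phi_1 / (1 - phi_2) = 0.489 / 0.639 = 0.765258,   B = c_1 / (1 - phi_2) = 0.978 / 0.639 = 1.530516.
Insert (E2) into (E0): gamma(0) (1 - phi_2^2) = phi_1 (1 + phi_2) gamma(1) + c_0.
  phi_1 (1 + phi_2) = (0.489)(1.361) = 0.665529,   1 - phi_2^2 = 0.869679.
Replace gamma(1) by A gamma(0) + B and collect gamma(0):
  gamma(0) [0.869679 - (0.665529)(0.765258)] = (0.665529)(1.530516) + 2.956484
  gamma(0) * 0.360377 = 3.975087
  gamma(0) = 3.975087 / 0.360377 = 11.030343.
  gamma(1) = A gamma(0) + B = (0.765258)(11.030343) + (1.530516) = 9.971577.
Therefore gamma(1) = 9.9716 (to 4 decimal places).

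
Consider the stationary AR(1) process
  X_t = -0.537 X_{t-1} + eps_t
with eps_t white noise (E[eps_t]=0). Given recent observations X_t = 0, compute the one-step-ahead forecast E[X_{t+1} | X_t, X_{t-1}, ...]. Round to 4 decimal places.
E[X_{t+1} \mid \mathcal F_t] = 0.0000

For an AR(p) model X_t = c + sum_i phi_i X_{t-i} + eps_t, the
one-step-ahead conditional mean is
  E[X_{t+1} | X_t, ...] = c + sum_i phi_i X_{t+1-i}.
Substitute known values:
  E[X_{t+1} | ...] = (-0.537) * (0)
                   = 0.0000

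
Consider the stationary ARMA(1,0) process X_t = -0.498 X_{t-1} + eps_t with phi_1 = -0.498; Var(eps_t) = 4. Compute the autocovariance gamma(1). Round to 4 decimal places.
\gamma(1) = -2.6490

Multiply the model equation by X_{t-k} and take expectations. With theta_0 = psi_0 = 1 and psi_j the MA(infinity) weights, this gives
  gamma(k) - sum_i phi_i gamma(k-i) = c_k,
  c_k = sigma^2 * sum_{j=k..q} theta_j psi_{j-k}   (c_k = 0 for k > q),
using gamma(-m) = gamma(m).
Pure AR (q = 0): c_0 = sigma^2 = 4, c_k = 0 for k >= 1.
Equations for k = 0 and k = 1 (AR order 1):
  gamma(0) = phi_1 gamma(1) + c_0
  gamma(1) = phi_1 gamma(0) + c_1
Substituting the second into the first: gamma(0) (1 - phi_1^2) = c_0 + phi_1 c_1, so
  gamma(0) = c_0 / (1 - phi_1^2) = 4 / (1 - (-0.498)^2) = 4 / 0.751996 = 5.319177.
  gamma(1) = phi_1 gamma(0) = (-0.498)(5.319177) = -2.64895.
Therefore gamma(1) = -2.6490 (to 4 decimal places).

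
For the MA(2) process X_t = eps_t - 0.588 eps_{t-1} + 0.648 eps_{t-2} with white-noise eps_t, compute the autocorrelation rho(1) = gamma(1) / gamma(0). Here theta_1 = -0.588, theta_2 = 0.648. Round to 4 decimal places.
\rho(1) = -0.5488

For an MA(q) process with theta_0 = 1, the autocovariance is
  gamma(k) = sigma^2 * sum_{i=0..q-k} theta_i * theta_{i+k},
and rho(k) = gamma(k) / gamma(0). Sigma^2 cancels.
  numerator   = (1)*(-0.588) + (-0.588)*(0.648) = -0.969024.
  denominator = (1)^2 + (-0.588)^2 + (0.648)^2 = 1.765648.
  rho(1) = -0.969024 / 1.765648 = -0.5488.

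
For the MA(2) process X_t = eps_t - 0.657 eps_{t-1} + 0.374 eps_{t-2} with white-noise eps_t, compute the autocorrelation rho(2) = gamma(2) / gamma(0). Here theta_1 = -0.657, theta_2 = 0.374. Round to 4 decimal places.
\rho(2) = 0.2380

For an MA(q) process with theta_0 = 1, the autocovariance is
  gamma(k) = sigma^2 * sum_{i=0..q-k} theta_i * theta_{i+k},
and rho(k) = gamma(k) / gamma(0). Sigma^2 cancels.
  numerator   = (1)*(0.374) = 0.374.
  denominator = (1)^2 + (-0.657)^2 + (0.374)^2 = 1.571525.
  rho(2) = 0.374 / 1.571525 = 0.2380.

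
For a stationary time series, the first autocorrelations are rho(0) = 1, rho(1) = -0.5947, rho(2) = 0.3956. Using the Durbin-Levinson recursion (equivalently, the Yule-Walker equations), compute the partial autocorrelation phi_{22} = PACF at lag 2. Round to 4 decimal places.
\phi_{22} = 0.0649

The PACF at lag k is phi_{kk}, the last component of the solution
to the Yule-Walker system G_k phi = r_k where
  (G_k)_{ij} = rho(|i - j|), (r_k)_i = rho(i), i,j = 1..k.
Equivalently, Durbin-Levinson gives phi_{kk} iteratively:
  phi_{11} = rho(1)
  phi_{kk} = [rho(k) - sum_{j=1..k-1} phi_{k-1,j} rho(k-j)]
            / [1 - sum_{j=1..k-1} phi_{k-1,j} rho(j)],
  phi_{k,j} = phi_{k-1,j} - phi_{kk} phi_{k-1,k-j},  j = 1..k-1.
Step k = 1:
  phi_11 = rho(1) = -0.5947.
Step k = 2:
  phi_22 = [rho(2) - phi_11 rho(1)] / [1 - phi_11 rho(1)] = [0.3956 - (-0.5947)(-0.5947)] / [1 - (-0.5947)(-0.5947)]
         = 0.04193191 / 0.64633191 = 0.0649.
Therefore phi_{22} = 0.0649.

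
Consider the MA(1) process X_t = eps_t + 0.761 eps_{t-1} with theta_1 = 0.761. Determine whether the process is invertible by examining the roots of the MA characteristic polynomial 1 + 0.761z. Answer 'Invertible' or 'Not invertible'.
\text{Invertible}

The MA(q) characteristic polynomial is P(z) = 1 + 0.761z.
Invertibility requires all roots to lie outside the unit circle, i.e. |z| > 1 for every root.
This is linear in z: 1 + (0.761) z = 0  =>  z = -1/(0.761) = -1.31406,  |z| = 1.31406.
Moduli of all roots: 1.3141.
All moduli strictly greater than 1? Yes.
Verdict: Invertible.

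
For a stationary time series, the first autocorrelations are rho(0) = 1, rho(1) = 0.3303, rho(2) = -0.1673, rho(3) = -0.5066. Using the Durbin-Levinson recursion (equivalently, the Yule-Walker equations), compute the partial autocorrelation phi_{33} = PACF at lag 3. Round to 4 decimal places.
\phi_{33} = -0.4120

The PACF at lag k is phi_{kk}, the last component of the solution
to the Yule-Walker system G_k phi = r_k where
  (G_k)_{ij} = rho(|i - j|), (r_k)_i = rho(i), i,j = 1..k.
Equivalently, Durbin-Levinson gives phi_{kk} iteratively:
  phi_{11} = rho(1)
  phi_{kk} = [rho(k) - sum_{j=1..k-1} phi_{k-1,j} rho(k-j)]
            / [1 - sum_{j=1..k-1} phi_{k-1,j} rho(j)],
  phi_{k,j} = phi_{k-1,j} - phi_{kk} phi_{k-1,k-j},  j = 1..k-1.
Step k = 1:
  phi_11 = rho(1) = 0.3303.
Step k = 2:
  phi_22 = [rho(2) - phi_11 rho(1)] / [1 - phi_11 rho(1)] = [-0.1673 - (0.3303)(0.3303)] / [1 - (0.3303)(0.3303)]
         = -0.27639809 / 0.89090191 = -0.310245.
  Update: phi_21 = phi_11 - phi_22 phi_11 = 0.3303 - (-0.310245)(0.3303) = 0.432774.
Step k = 3:
  phi_33 = [rho(3) - phi_21 rho(2) - phi_22 rho(1)] / [1 - phi_21 rho(1) - phi_22 rho(2)]
    numerator   = -0.5066 - (0.432774)(-0.1673) - (-0.310245)(0.3303) = -0.3317229
    denominator = 1 - (0.432774)(0.3303) - (-0.310245)(-0.1673) = 0.80515071
  phi_33 = -0.3317229 / 0.80515071 = -0.412.
Therefore phi_{33} = -0.4120.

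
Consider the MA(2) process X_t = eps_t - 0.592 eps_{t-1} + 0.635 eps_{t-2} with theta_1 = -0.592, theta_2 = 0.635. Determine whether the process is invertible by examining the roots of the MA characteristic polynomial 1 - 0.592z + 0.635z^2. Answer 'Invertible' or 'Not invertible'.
\text{Invertible}

The MA(q) characteristic polynomial is P(z) = 1 - 0.592z + 0.635z^2.
Invertibility requires all roots to lie outside the unit circle, i.e. |z| > 1 for every root.
Set 1 + (-0.592) z + (0.635) z^2 = 0, i.e. a z^2 + b z + c = 0 with a = 0.635, b = -0.592, c = 1.
Discriminant D = b^2 - 4ac = (-0.592)^2 - 4*(0.635)*1 = 0.350464 - (2.54) = -2.189536.
D < 0, so the roots are the complex-conjugate pair z = (-b +/- i sqrt(-D)) / (2a) = 0.4661 +/- 1.1651i.
For a conjugate pair |z|^2 = z * conj(z) = (product of roots) = c/a = 1/(0.635) = 1.574803, so |z| = sqrt(1.574803) = 1.2549 for both roots.
Moduli of all roots: 1.2549, 1.2549.
All moduli strictly greater than 1? Yes.
Verdict: Invertible.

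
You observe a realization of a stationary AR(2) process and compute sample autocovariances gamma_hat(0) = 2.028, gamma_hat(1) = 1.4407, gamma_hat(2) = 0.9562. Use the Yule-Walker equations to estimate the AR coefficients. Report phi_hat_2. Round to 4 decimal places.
\hat\phi_{2} = -0.0670

The Yule-Walker equations for an AR(p) process read, in matrix form,
  Gamma_p phi = r_p,   with   (Gamma_p)_{ij} = gamma(|i - j|),
                       (r_p)_i = gamma(i),   i,j = 1..p.
Substitute the sample gammas (Toeplitz matrix and right-hand side of size 2):
  Gamma_p = [[2.028, 1.4407], [1.4407, 2.028]]
  r_p     = [1.4407, 0.9562]
Written out:
  2.028 phi_1 + 1.4407 phi_2 = 1.4407
  1.4407 phi_1 + 2.028 phi_2 = 0.9562
Solve by Cramer's rule:
  det = gamma(0)^2 - gamma(1)^2 = (2.028)^2 - (1.4407)^2 = 4.112784 - 2.07561649 = 2.03716751
  phi_hat_1 = [gamma(1) gamma(0) - gamma(1) gamma(2)] / det = [(1.4407)(2.028) - (1.4407)(0.9562)] / 2.03716751 = 1.54414226 / 2.03716751 = 0.758
  phi_hat_2 = [gamma(0) gamma(2) - gamma(1)^2] / det = [(2.028)(0.9562) - (1.4407)^2] / 2.03716751 = -0.13644289 / 2.03716751 = -0.067
So phi_hat = [0.7580, -0.0670].
Therefore phi_hat_2 = -0.0670.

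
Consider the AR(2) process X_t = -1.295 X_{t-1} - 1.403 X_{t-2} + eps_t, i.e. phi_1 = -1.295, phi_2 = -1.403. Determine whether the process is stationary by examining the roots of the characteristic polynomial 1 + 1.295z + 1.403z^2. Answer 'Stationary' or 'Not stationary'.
\text{Not stationary}

The AR(p) characteristic polynomial is P(z) = 1 + 1.295z + 1.403z^2.
Stationarity requires all roots to lie outside the unit circle, i.e. |z| > 1 for every root.
Set 1 + (1.295) z + (1.403) z^2 = 0, i.e. a z^2 + b z + c = 0 with a = 1.403, b = 1.295, c = 1.
Discriminant D = b^2 - 4ac = (1.295)^2 - 4*(1.403)*1 = 1.677025 - (5.612) = -3.934975.
D < 0, so the roots are the complex-conjugate pair z = (-b +/- i sqrt(-D)) / (2a) = -0.4615 +/- 0.7069i.
For a conjugate pair |z|^2 = z * conj(z) = (product of roots) = c/a = 1/(1.403) = 0.712758, so |z| = sqrt(0.712758) = 0.8443 for both roots.
Moduli of all roots: 0.8443, 0.8443.
All moduli strictly greater than 1? No.
Verdict: Not stationary.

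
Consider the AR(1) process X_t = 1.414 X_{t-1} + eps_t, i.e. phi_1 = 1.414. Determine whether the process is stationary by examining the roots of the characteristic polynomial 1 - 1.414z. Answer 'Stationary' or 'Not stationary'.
\text{Not stationary}

The AR(p) characteristic polynomial is P(z) = 1 - 1.414z.
Stationarity requires all roots to lie outside the unit circle, i.e. |z| > 1 for every root.
This is linear in z: 1 + (-1.414) z = 0  =>  z = -1/(-1.414) = 0.707214,  |z| = 0.707214.
Moduli of all roots: 0.7072.
All moduli strictly greater than 1? No.
Verdict: Not stationary.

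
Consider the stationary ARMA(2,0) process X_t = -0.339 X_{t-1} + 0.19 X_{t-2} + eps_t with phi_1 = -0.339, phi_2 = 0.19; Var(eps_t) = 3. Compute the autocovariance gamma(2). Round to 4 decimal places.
\gamma(2) = 1.2523

Multiply the model equation by X_{t-k} and take expectations. With theta_0 = psi_0 = 1 and psi_j the MA(infinity) weights, this gives
  gamma(k) - sum_i phi_i gamma(k-i) = c_k,
  c_k = sigma^2 * sum_{j=k..q} theta_j psi_{j-k}   (c_k = 0 for k > q),
using gamma(-m) = gamma(m).
Pure AR (q = 0): c_0 = sigma^2 = 3, c_k = 0 for k >= 1.
Equations for k = 0, 1, 2 (AR order 2, c_2 = 0):
  (E0) gamma(0) = phi_1 gamma(1) + phi_2 gamma(2) + c_0
  (E1) gamma(1) = phi_1 gamma(0) + phi_2 gamma(1) + c_1
  (E2) gamma(2) = phi_1 gamma(1) + phi_2 gamma(0)
From (E1): gamma(1) = A gamma(0) + B with
  A = phi_1 / (1 - phi_2) = -0.339 / 0.81 = -0.418519,   B = c_1 / (1 - phi_2) = 0 / 0.81 = 0.
Insert (E2) into (E0): gamma(0) (1 - phi_2^2) = phi_1 (1 + phi_2) gamma(1) + c_0.
  phi_1 (1 + phi_2) = (-0.339)(1.19) = -0.40341,   1 - phi_2^2 = 0.9639.
Replace gamma(1) by A gamma(0) + B and collect gamma(0):
  gamma(0) [0.9639 - (-0.40341)(-0.418519)] = c_0 = 3
  gamma(0) * 0.795065 = 3
  gamma(0) = 3 / 0.795065 = 3.773274.
  gamma(1) = A gamma(0) = (-0.418519)(3.773274) = -1.579185.
  gamma(2) = phi_1 gamma(1) + phi_2 gamma(0) = (-0.339)(-1.579185) + (0.19)(3.773274) = 1.252266.
Therefore gamma(2) = 1.2523 (to 4 decimal places).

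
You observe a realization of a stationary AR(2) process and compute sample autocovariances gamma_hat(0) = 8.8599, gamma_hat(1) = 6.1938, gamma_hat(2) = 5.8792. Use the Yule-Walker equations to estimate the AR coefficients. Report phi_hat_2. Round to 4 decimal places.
\hat\phi_{2} = 0.3420

The Yule-Walker equations for an AR(p) process read, in matrix form,
  Gamma_p phi = r_p,   with   (Gamma_p)_{ij} = gamma(|i - j|),
                       (r_p)_i = gamma(i),   i,j = 1..p.
Substitute the sample gammas (Toeplitz matrix and right-hand side of size 2):
  Gamma_p = [[8.8599, 6.1938], [6.1938, 8.8599]]
  r_p     = [6.1938, 5.8792]
Written out:
  8.8599 phi_1 + 6.1938 phi_2 = 6.1938
  6.1938 phi_1 + 8.8599 phi_2 = 5.8792
Solve by Cramer's rule:
  det = gamma(0)^2 - gamma(1)^2 = (8.8599)^2 - (6.1938)^2 = 78.49782801 - 38.36315844 = 40.13466957
  phi_hat_1 = [gamma(1) gamma(0) - gamma(1) gamma(2)] / det = [(6.1938)(8.8599) - (6.1938)(5.8792)] / 40.13466957 = 18.46185966 / 40.13466957 = 0.46
  phi_hat_2 = [gamma(0) gamma(2) - gamma(1)^2] / det = [(8.8599)(5.8792) - (6.1938)^2] / 40.13466957 = 13.72596564 / 40.13466957 = 0.342
So phi_hat = [0.4600, 0.3420].
Therefore phi_hat_2 = 0.3420.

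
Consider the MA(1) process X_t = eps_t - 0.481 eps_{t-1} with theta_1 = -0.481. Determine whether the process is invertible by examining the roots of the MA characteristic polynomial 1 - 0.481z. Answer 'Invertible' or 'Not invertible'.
\text{Invertible}

The MA(q) characteristic polynomial is P(z) = 1 - 0.481z.
Invertibility requires all roots to lie outside the unit circle, i.e. |z| > 1 for every root.
This is linear in z: 1 + (-0.481) z = 0  =>  z = -1/(-0.481) = 2.079002,  |z| = 2.079002.
Moduli of all roots: 2.0790.
All moduli strictly greater than 1? Yes.
Verdict: Invertible.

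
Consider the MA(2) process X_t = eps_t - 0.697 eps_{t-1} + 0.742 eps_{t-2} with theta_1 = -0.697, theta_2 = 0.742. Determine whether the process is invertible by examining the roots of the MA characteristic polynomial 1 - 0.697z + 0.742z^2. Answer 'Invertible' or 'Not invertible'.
\text{Invertible}

The MA(q) characteristic polynomial is P(z) = 1 - 0.697z + 0.742z^2.
Invertibility requires all roots to lie outside the unit circle, i.e. |z| > 1 for every root.
Set 1 + (-0.697) z + (0.742) z^2 = 0, i.e. a z^2 + b z + c = 0 with a = 0.742, b = -0.697, c = 1.
Discriminant D = b^2 - 4ac = (-0.697)^2 - 4*(0.742)*1 = 0.485809 - (2.968) = -2.482191.
D < 0, so the roots are the complex-conjugate pair z = (-b +/- i sqrt(-D)) / (2a) = 0.4697 +/- 1.0617i.
For a conjugate pair |z|^2 = z * conj(z) = (product of roots) = c/a = 1/(0.742) = 1.347709, so |z| = sqrt(1.347709) = 1.1609 for both roots.
Moduli of all roots: 1.1609, 1.1609.
All moduli strictly greater than 1? Yes.
Verdict: Invertible.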